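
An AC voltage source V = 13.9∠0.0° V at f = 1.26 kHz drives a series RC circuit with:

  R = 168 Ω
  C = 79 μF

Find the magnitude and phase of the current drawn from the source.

Step 1 — Angular frequency: ω = 2π·f = 2π·1260 = 7917 rad/s.
Step 2 — Component impedances:
  R: Z = R = 168 Ω
  C: Z = 1/(jωC) = -j/(ω·C) = 0 - j1.599 Ω
Step 3 — Series combination: Z_total = R + C = 168 - j1.599 Ω = 168∠-0.5° Ω.
Step 4 — Source phasor: V = 13.9∠0.0° V = 13.9 V.
Step 5 — Ohm's law: I = V / Z_total = (13.9) / (168 - j1.599) = 0.08273 + j0.0007874 A.
Step 6 — Convert to polar: |I| = 0.08273 A, ∠I = 0.5°.

I = 0.08273∠0.5° A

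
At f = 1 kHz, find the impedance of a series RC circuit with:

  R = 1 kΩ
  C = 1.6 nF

Step 1 — Angular frequency: ω = 2π·f = 2π·1000 = 6283 rad/s.
Step 2 — Component impedances:
  R: Z = R = 1000 Ω
  C: Z = 1/(jωC) = -j/(ω·C) = 0 - j9.947e+04 Ω
Step 3 — Series combination: Z_total = R + C = 1000 - j9.947e+04 Ω = 9.948e+04∠-89.4° Ω.

Z = 1000 - j9.947e+04 Ω = 9.948e+04∠-89.4° Ω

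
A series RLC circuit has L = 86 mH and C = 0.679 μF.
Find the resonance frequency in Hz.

Step 1 — Resonance condition Im(Z)=0 gives ω₀ = 1/√(LC).
Step 2 — ω₀ = 1/√(0.086·6.79e-07) = 4138 rad/s.
Step 3 — f₀ = ω₀/(2π) = 658.6 Hz.

f₀ = 658.6 Hz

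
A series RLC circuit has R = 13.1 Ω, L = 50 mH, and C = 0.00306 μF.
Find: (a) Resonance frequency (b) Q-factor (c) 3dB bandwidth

Step 1 — Resonance: ω₀ = 1/√(LC) = 1/√(0.05·3.06e-09) = 8.085e+04 rad/s.
Step 2 — f₀ = ω₀/(2π) = 1.287e+04 Hz.
Step 3 — Series Q: Q = ω₀L/R = 8.085e+04·0.05/13.1 = 308.6.
Step 4 — Bandwidth: Δω = ω₀/Q = 262 rad/s; BW = Δω/(2π) = 41.7 Hz.

(a) f₀ = 1.287e+04 Hz  (b) Q = 308.6  (c) BW = 41.7 Hz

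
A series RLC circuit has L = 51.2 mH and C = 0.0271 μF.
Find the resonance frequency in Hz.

Step 1 — Resonance condition Im(Z)=0 gives ω₀ = 1/√(LC).
Step 2 — ω₀ = 1/√(0.0512·2.71e-08) = 2.685e+04 rad/s.
Step 3 — f₀ = ω₀/(2π) = 4273 Hz.

f₀ = 4273 Hz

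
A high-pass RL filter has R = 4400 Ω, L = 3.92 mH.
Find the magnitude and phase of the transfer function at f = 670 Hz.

Step 1 — Angular frequency: ω = 2π·670 = 4210 rad/s.
Step 2 — Transfer function: H(jω) = jωL/(R + jωL).
Step 3 — Numerator jωL = j·16.5; denominator R + jωL = 4400 + j16.5.
Step 4 — H = 1.407e-05 + j0.00375.
Step 5 — Magnitude: |H| = 0.00375 (-48.5 dB); phase: φ = 89.8°.

|H| = 0.00375 (-48.5 dB), φ = 89.8°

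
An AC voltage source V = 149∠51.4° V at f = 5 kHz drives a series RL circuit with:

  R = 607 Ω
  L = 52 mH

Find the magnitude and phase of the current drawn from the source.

Step 1 — Angular frequency: ω = 2π·f = 2π·5000 = 3.142e+04 rad/s.
Step 2 — Component impedances:
  R: Z = R = 607 Ω
  L: Z = jωL = j·3.142e+04·0.052 = 0 + j1634 Ω
Step 3 — Series combination: Z_total = R + L = 607 + j1634 Ω = 1743∠69.6° Ω.
Step 4 — Source phasor: V = 149∠51.4° V = 92.96 + j116.4 V.
Step 5 — Ohm's law: I = V / Z_total = (92.96 + j116.4) / (607 + j1634) = 0.08121 - j0.02673 A.
Step 6 — Convert to polar: |I| = 0.0855 A, ∠I = -18.2°.

I = 0.0855∠-18.2° A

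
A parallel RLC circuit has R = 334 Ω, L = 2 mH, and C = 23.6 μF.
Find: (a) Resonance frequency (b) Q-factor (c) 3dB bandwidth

Step 1 — Resonance: ω₀ = 1/√(LC) = 1/√(0.002·2.36e-05) = 4603 rad/s.
Step 2 — f₀ = ω₀/(2π) = 732.6 Hz.
Step 3 — Parallel Q: Q = R/(ω₀L) = 334/(4603·0.002) = 36.28.
Step 4 — Bandwidth: Δω = ω₀/Q = 126.9 rad/s; BW = Δω/(2π) = 20.19 Hz.

(a) f₀ = 732.6 Hz  (b) Q = 36.28  (c) BW = 20.19 Hz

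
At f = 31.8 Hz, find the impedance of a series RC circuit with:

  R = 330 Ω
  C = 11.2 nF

Step 1 — Angular frequency: ω = 2π·f = 2π·31.8 = 199.8 rad/s.
Step 2 — Component impedances:
  R: Z = R = 330 Ω
  C: Z = 1/(jωC) = -j/(ω·C) = 0 - j4.469e+05 Ω
Step 3 — Series combination: Z_total = R + C = 330 - j4.469e+05 Ω = 4.469e+05∠-90.0° Ω.

Z = 330 - j4.469e+05 Ω = 4.469e+05∠-90.0° Ω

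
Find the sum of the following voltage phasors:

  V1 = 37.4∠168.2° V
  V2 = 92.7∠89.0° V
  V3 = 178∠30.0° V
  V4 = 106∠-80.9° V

Step 1 — Convert each phasor to rectangular form:
  V1 = 37.4·(cos(168.2°) + j·sin(168.2°)) = -36.61 + j7.648 V
  V2 = 92.7·(cos(89.0°) + j·sin(89.0°)) = 1.618 + j92.69 V
  V3 = 178·(cos(30.0°) + j·sin(30.0°)) = 154.2 + j89 V
  V4 = 106·(cos(-80.9°) + j·sin(-80.9°)) = 16.76 - j104.7 V
Step 2 — Sum components: V_total = 135.9 + j84.67 V.
Step 3 — Convert to polar: |V_total| = 160.1 V, ∠V_total = 31.9°.

V_total = 160.1∠31.9° V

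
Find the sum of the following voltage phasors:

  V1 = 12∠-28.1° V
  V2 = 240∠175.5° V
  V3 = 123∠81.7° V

Step 1 — Convert each phasor to rectangular form:
  V1 = 12·(cos(-28.1°) + j·sin(-28.1°)) = 10.59 - j5.652 V
  V2 = 240·(cos(175.5°) + j·sin(175.5°)) = -239.3 + j18.83 V
  V3 = 123·(cos(81.7°) + j·sin(81.7°)) = 17.76 + j121.7 V
Step 2 — Sum components: V_total = -210.9 + j134.9 V.
Step 3 — Convert to polar: |V_total| = 250.4 V, ∠V_total = 147.4°.

V_total = 250.4∠147.4° V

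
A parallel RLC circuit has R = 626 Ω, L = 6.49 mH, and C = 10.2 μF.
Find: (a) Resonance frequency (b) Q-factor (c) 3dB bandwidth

Step 1 — Resonance: ω₀ = 1/√(LC) = 1/√(0.00649·1.02e-05) = 3887 rad/s.
Step 2 — f₀ = ω₀/(2π) = 618.6 Hz.
Step 3 — Parallel Q: Q = R/(ω₀L) = 626/(3887·0.00649) = 24.82.
Step 4 — Bandwidth: Δω = ω₀/Q = 156.6 rad/s; BW = Δω/(2π) = 24.93 Hz.

(a) f₀ = 618.6 Hz  (b) Q = 24.82  (c) BW = 24.93 Hz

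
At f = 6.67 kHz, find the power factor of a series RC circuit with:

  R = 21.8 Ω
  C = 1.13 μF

Step 1 — Angular frequency: ω = 2π·f = 2π·6670 = 4.191e+04 rad/s.
Step 2 — Component impedances:
  R: Z = R = 21.8 Ω
  C: Z = 1/(jωC) = -j/(ω·C) = 0 - j21.12 Ω
Step 3 — Series combination: Z_total = R + C = 21.8 - j21.12 Ω = 30.35∠-44.1° Ω.
Step 4 — Power factor: PF = cos(φ) = Re(Z)/|Z| = 21.8/30.35 = 0.7183.
Step 5 — Type: Im(Z) = -21.12 ⇒ leading (phase φ = -44.1°).

PF = 0.7183 (leading, φ = -44.1°)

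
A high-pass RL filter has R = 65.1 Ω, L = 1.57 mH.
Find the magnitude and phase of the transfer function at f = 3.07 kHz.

Step 1 — Angular frequency: ω = 2π·3070 = 1.929e+04 rad/s.
Step 2 — Transfer function: H(jω) = jωL/(R + jωL).
Step 3 — Numerator jωL = j·30.28; denominator R + jωL = 65.1 + j30.28.
Step 4 — H = 0.1779 + j0.3824.
Step 5 — Magnitude: |H| = 0.4218 (-7.5 dB); phase: φ = 65.1°.

|H| = 0.4218 (-7.5 dB), φ = 65.1°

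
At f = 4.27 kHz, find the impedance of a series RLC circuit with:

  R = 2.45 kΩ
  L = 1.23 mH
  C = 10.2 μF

Step 1 — Angular frequency: ω = 2π·f = 2π·4270 = 2.683e+04 rad/s.
Step 2 — Component impedances:
  R: Z = R = 2450 Ω
  L: Z = jωL = j·2.683e+04·0.00123 = 0 + j33 Ω
  C: Z = 1/(jωC) = -j/(ω·C) = 0 - j3.654 Ω
Step 3 — Series combination: Z_total = R + L + C = 2450 + j29.35 Ω = 2450∠0.7° Ω.

Z = 2450 + j29.35 Ω = 2450∠0.7° Ω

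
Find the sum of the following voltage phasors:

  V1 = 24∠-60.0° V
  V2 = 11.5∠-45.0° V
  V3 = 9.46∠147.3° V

Step 1 — Convert each phasor to rectangular form:
  V1 = 24·(cos(-60.0°) + j·sin(-60.0°)) = 12 - j20.78 V
  V2 = 11.5·(cos(-45.0°) + j·sin(-45.0°)) = 8.132 - j8.132 V
  V3 = 9.46·(cos(147.3°) + j·sin(147.3°)) = -7.961 + j5.111 V
Step 2 — Sum components: V_total = 12.17 - j23.81 V.
Step 3 — Convert to polar: |V_total| = 26.74 V, ∠V_total = -62.9°.

V_total = 26.74∠-62.9° V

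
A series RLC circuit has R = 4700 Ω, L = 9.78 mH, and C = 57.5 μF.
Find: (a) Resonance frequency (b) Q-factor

Step 1 — Resonance condition Im(Z)=0 gives ω₀ = 1/√(LC).
Step 2 — ω₀ = 1/√(0.00978·5.75e-05) = 1334 rad/s.
Step 3 — f₀ = ω₀/(2π) = 212.2 Hz.
Step 4 — Series Q: Q = ω₀L/R = 1334·0.00978/4700 = 0.002775.

(a) f₀ = 212.2 Hz  (b) Q = 0.002775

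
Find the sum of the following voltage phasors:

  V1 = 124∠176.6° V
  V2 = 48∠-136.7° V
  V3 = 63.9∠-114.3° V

Step 1 — Convert each phasor to rectangular form:
  V1 = 124·(cos(176.6°) + j·sin(176.6°)) = -123.8 + j7.354 V
  V2 = 48·(cos(-136.7°) + j·sin(-136.7°)) = -34.93 - j32.92 V
  V3 = 63.9·(cos(-114.3°) + j·sin(-114.3°)) = -26.3 - j58.24 V
Step 2 — Sum components: V_total = -185 - j83.8 V.
Step 3 — Convert to polar: |V_total| = 203.1 V, ∠V_total = -155.6°.

V_total = 203.1∠-155.6° V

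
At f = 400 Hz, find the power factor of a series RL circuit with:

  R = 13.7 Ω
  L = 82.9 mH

Step 1 — Angular frequency: ω = 2π·f = 2π·400 = 2513 rad/s.
Step 2 — Component impedances:
  R: Z = R = 13.7 Ω
  L: Z = jωL = j·2513·0.0829 = 0 + j208.4 Ω
Step 3 — Series combination: Z_total = R + L = 13.7 + j208.4 Ω = 208.8∠86.2° Ω.
Step 4 — Power factor: PF = cos(φ) = Re(Z)/|Z| = 13.7/208.8 = 0.06561.
Step 5 — Type: Im(Z) = 208.4 ⇒ lagging (phase φ = 86.2°).

PF = 0.06561 (lagging, φ = 86.2°)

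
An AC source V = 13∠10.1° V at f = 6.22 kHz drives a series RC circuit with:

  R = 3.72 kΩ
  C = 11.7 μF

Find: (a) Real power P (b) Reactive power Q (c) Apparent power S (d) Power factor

Step 1 — Angular frequency: ω = 2π·f = 2π·6220 = 3.908e+04 rad/s.
Step 2 — Component impedances:
  R: Z = R = 3720 Ω
  C: Z = 1/(jωC) = -j/(ω·C) = 0 - j2.187 Ω
Step 3 — Series combination: Z_total = R + C = 3720 - j2.187 Ω = 3720∠-0.0° Ω.
Step 4 — Source phasor: V = 13∠10.1° V = 12.8 + j2.28 V.
Step 5 — Current: I = V / Z = 0.00344 + j0.0006149 A = 0.003495∠10.1° A.
Step 6 — Complex power: S = V·I* = 0.04543 - j2.671e-05 VA.
Step 7 — Real power: P = Re(S) = 0.04543 W.
Step 8 — Reactive power: Q = Im(S) = -2.671e-05 VAR.
Step 9 — Apparent power: |S| = 0.04543 VA.
Step 10 — Power factor: PF = P/|S| = 1 (leading).

(a) P = 0.04543 W  (b) Q = -2.671e-05 VAR  (c) S = 0.04543 VA  (d) PF = 1 (leading)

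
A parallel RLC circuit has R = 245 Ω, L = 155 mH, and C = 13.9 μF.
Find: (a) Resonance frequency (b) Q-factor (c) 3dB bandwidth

Step 1 — Resonance: ω₀ = 1/√(LC) = 1/√(0.155·1.39e-05) = 681.3 rad/s.
Step 2 — f₀ = ω₀/(2π) = 108.4 Hz.
Step 3 — Parallel Q: Q = R/(ω₀L) = 245/(681.3·0.155) = 2.32.
Step 4 — Bandwidth: Δω = ω₀/Q = 293.6 rad/s; BW = Δω/(2π) = 46.73 Hz.

(a) f₀ = 108.4 Hz  (b) Q = 2.32  (c) BW = 46.73 Hz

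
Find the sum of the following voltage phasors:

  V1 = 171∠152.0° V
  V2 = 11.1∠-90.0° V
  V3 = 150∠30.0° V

Step 1 — Convert each phasor to rectangular form:
  V1 = 171·(cos(152.0°) + j·sin(152.0°)) = -151 + j80.28 V
  V2 = 11.1·(cos(-90.0°) + j·sin(-90.0°)) = 0 - j11.1 V
  V3 = 150·(cos(30.0°) + j·sin(30.0°)) = 129.9 + j75 V
Step 2 — Sum components: V_total = -21.08 + j144.2 V.
Step 3 — Convert to polar: |V_total| = 145.7 V, ∠V_total = 98.3°.

V_total = 145.7∠98.3° V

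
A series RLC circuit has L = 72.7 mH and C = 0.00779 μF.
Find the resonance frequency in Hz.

Step 1 — Resonance condition Im(Z)=0 gives ω₀ = 1/√(LC).
Step 2 — ω₀ = 1/√(0.0727·7.79e-09) = 4.202e+04 rad/s.
Step 3 — f₀ = ω₀/(2π) = 6688 Hz.

f₀ = 6688 Hz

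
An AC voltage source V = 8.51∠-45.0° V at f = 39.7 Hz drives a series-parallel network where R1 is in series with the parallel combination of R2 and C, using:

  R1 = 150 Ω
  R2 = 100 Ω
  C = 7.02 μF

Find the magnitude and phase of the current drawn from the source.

Step 1 — Angular frequency: ω = 2π·f = 2π·39.7 = 249.4 rad/s.
Step 2 — Component impedances:
  R1: Z = R = 150 Ω
  R2: Z = R = 100 Ω
  C: Z = 1/(jωC) = -j/(ω·C) = 0 - j571.1 Ω
Step 3 — Parallel branch: R2 || C = 1/(1/R2 + 1/C) = 97.02 - j16.99 Ω.
Step 4 — Series with R1: Z_total = R1 + (R2 || C) = 247 - j16.99 Ω = 247.6∠-3.9° Ω.
Step 5 — Source phasor: V = 8.51∠-45.0° V = 6.017 - j6.017 V.
Step 6 — Ohm's law: I = V / Z_total = (6.017 - j6.017) / (247 - j16.99) = 0.02591 - j0.02258 A.
Step 7 — Convert to polar: |I| = 0.03437 A, ∠I = -41.1°.

I = 0.03437∠-41.1° A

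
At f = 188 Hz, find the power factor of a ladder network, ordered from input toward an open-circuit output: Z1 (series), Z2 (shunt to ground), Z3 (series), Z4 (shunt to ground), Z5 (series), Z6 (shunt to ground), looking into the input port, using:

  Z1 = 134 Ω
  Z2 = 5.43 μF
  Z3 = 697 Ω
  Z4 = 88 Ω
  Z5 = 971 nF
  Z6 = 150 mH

Step 1 — Angular frequency: ω = 2π·f = 2π·188 = 1181 rad/s.
Step 2 — Component impedances:
  Z1: Z = R = 134 Ω
  Z2: Z = 1/(jωC) = -j/(ω·C) = 0 - j155.9 Ω
  Z3: Z = R = 697 Ω
  Z4: Z = R = 88 Ω
  Z5: Z = 1/(jωC) = -j/(ω·C) = 0 - j871.9 Ω
  Z6: Z = jωL = j·1181·0.15 = 0 + j177.2 Ω
Step 3 — Ladder network (open output): work backward from the far end, alternating series and parallel combinations. Z_in = 163.7 - j149.6 Ω = 221.7∠-42.4° Ω.
Step 4 — Power factor: PF = cos(φ) = Re(Z)/|Z| = 163.67/221.73 = 0.7382.
Step 5 — Type: Im(Z) = -149.6 ⇒ leading (phase φ = -42.4°).

PF = 0.7382 (leading, φ = -42.4°)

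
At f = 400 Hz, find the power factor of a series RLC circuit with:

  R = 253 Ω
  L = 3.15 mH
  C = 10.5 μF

Step 1 — Angular frequency: ω = 2π·f = 2π·400 = 2513 rad/s.
Step 2 — Component impedances:
  R: Z = R = 253 Ω
  L: Z = jωL = j·2513·0.00315 = 0 + j7.917 Ω
  C: Z = 1/(jωC) = -j/(ω·C) = 0 - j37.89 Ω
Step 3 — Series combination: Z_total = R + L + C = 253 - j29.98 Ω = 254.8∠-6.8° Ω.
Step 4 — Power factor: PF = cos(φ) = Re(Z)/|Z| = 253/254.77 = 0.9931.
Step 5 — Type: Im(Z) = -29.98 ⇒ leading (phase φ = -6.8°).

PF = 0.9931 (leading, φ = -6.8°)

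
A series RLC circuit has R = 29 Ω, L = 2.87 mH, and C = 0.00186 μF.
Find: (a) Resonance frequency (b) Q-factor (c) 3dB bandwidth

Step 1 — Resonance: ω₀ = 1/√(LC) = 1/√(0.00287·1.86e-09) = 4.328e+05 rad/s.
Step 2 — f₀ = ω₀/(2π) = 6.888e+04 Hz.
Step 3 — Series Q: Q = ω₀L/R = 4.328e+05·0.00287/29 = 42.83.
Step 4 — Bandwidth: Δω = ω₀/Q = 1.01e+04 rad/s; BW = Δω/(2π) = 1608 Hz.

(a) f₀ = 6.888e+04 Hz  (b) Q = 42.83  (c) BW = 1608 Hz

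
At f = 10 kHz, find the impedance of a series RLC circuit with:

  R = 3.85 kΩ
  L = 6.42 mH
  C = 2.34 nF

Step 1 — Angular frequency: ω = 2π·f = 2π·1e+04 = 6.283e+04 rad/s.
Step 2 — Component impedances:
  R: Z = R = 3850 Ω
  L: Z = jωL = j·6.283e+04·0.00642 = 0 + j403.4 Ω
  C: Z = 1/(jωC) = -j/(ω·C) = 0 - j6801 Ω
Step 3 — Series combination: Z_total = R + L + C = 3850 - j6398 Ω = 7467∠-59.0° Ω.

Z = 3850 - j6398 Ω = 7467∠-59.0° Ω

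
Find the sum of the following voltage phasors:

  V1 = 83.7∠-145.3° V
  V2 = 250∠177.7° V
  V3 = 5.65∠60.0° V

Step 1 — Convert each phasor to rectangular form:
  V1 = 83.7·(cos(-145.3°) + j·sin(-145.3°)) = -68.81 - j47.65 V
  V2 = 250·(cos(177.7°) + j·sin(177.7°)) = -249.8 + j10.03 V
  V3 = 5.65·(cos(60.0°) + j·sin(60.0°)) = 2.825 + j4.893 V
Step 2 — Sum components: V_total = -315.8 - j32.72 V.
Step 3 — Convert to polar: |V_total| = 317.5 V, ∠V_total = -174.1°.

V_total = 317.5∠-174.1° V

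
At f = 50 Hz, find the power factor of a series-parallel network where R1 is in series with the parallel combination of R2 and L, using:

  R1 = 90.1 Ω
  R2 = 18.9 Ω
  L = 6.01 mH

Step 1 — Angular frequency: ω = 2π·f = 2π·50 = 314.2 rad/s.
Step 2 — Component impedances:
  R1: Z = R = 90.1 Ω
  R2: Z = R = 18.9 Ω
  L: Z = jωL = j·314.2·0.00601 = 0 + j1.888 Ω
Step 3 — Parallel branch: R2 || L = 1/(1/R2 + 1/L) = 0.1868 + j1.869 Ω.
Step 4 — Series with R1: Z_total = R1 + (R2 || L) = 90.29 + j1.869 Ω = 90.31∠1.2° Ω.
Step 5 — Power factor: PF = cos(φ) = Re(Z)/|Z| = 90.29/90.31 = 0.9998.
Step 6 — Type: Im(Z) = 1.869 ⇒ lagging (phase φ = 1.2°).

PF = 0.9998 (lagging, φ = 1.2°)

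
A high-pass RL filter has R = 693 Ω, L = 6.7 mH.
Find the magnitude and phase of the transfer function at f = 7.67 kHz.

Step 1 — Angular frequency: ω = 2π·7670 = 4.819e+04 rad/s.
Step 2 — Transfer function: H(jω) = jωL/(R + jωL).
Step 3 — Numerator jωL = j·322.9; denominator R + jωL = 693 + j322.9.
Step 4 — H = 0.1784 + j0.3828.
Step 5 — Magnitude: |H| = 0.4223 (-7.5 dB); phase: φ = 65.0°.

|H| = 0.4223 (-7.5 dB), φ = 65.0°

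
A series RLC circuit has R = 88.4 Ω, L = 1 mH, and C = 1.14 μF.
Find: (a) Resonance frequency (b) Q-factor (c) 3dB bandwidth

Step 1 — Resonance: ω₀ = 1/√(LC) = 1/√(0.001·1.14e-06) = 2.962e+04 rad/s.
Step 2 — f₀ = ω₀/(2π) = 4714 Hz.
Step 3 — Series Q: Q = ω₀L/R = 2.962e+04·0.001/88.4 = 0.335.
Step 4 — Bandwidth: Δω = ω₀/Q = 8.84e+04 rad/s; BW = Δω/(2π) = 1.407e+04 Hz.

(a) f₀ = 4714 Hz  (b) Q = 0.335  (c) BW = 1.407e+04 Hz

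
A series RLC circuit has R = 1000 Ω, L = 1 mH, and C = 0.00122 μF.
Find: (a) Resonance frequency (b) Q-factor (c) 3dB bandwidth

Step 1 — Resonance: ω₀ = 1/√(LC) = 1/√(0.001·1.22e-09) = 9.054e+05 rad/s.
Step 2 — f₀ = ω₀/(2π) = 1.441e+05 Hz.
Step 3 — Series Q: Q = ω₀L/R = 9.054e+05·0.001/1000 = 0.9054.
Step 4 — Bandwidth: Δω = ω₀/Q = 1e+06 rad/s; BW = Δω/(2π) = 1.592e+05 Hz.

(a) f₀ = 1.441e+05 Hz  (b) Q = 0.9054  (c) BW = 1.592e+05 Hz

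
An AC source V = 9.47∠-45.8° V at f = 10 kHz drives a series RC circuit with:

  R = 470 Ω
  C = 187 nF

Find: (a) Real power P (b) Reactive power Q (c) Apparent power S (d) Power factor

Step 1 — Angular frequency: ω = 2π·f = 2π·1e+04 = 6.283e+04 rad/s.
Step 2 — Component impedances:
  R: Z = R = 470 Ω
  C: Z = 1/(jωC) = -j/(ω·C) = 0 - j85.11 Ω
Step 3 — Series combination: Z_total = R + C = 470 - j85.11 Ω = 477.6∠-10.3° Ω.
Step 4 — Source phasor: V = 9.47∠-45.8° V = 6.602 - j6.789 V.
Step 5 — Current: I = V / Z = 0.01613 - j0.01152 A = 0.01983∠-35.5° A.
Step 6 — Complex power: S = V·I* = 0.1848 - j0.03346 VA.
Step 7 — Real power: P = Re(S) = 0.1848 W.
Step 8 — Reactive power: Q = Im(S) = -0.03346 VAR.
Step 9 — Apparent power: |S| = 0.1878 VA.
Step 10 — Power factor: PF = P/|S| = 0.984 (leading).

(a) P = 0.1848 W  (b) Q = -0.03346 VAR  (c) S = 0.1878 VA  (d) PF = 0.984 (leading)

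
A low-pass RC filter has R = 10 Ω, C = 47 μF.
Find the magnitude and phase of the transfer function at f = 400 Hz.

Step 1 — Angular frequency: ω = 2π·400 = 2513 rad/s.
Step 2 — Transfer function: H(jω) = 1/(1 + jωRC).
Step 3 — Denominator: 1 + jωRC = 1 + j·2513·10·4.7e-05 = 1 + j1.181.
Step 4 — H = 0.4175 - j0.4931.
Step 5 — Magnitude: |H| = 0.6461 (-3.8 dB); phase: φ = -49.7°.

|H| = 0.6461 (-3.8 dB), φ = -49.7°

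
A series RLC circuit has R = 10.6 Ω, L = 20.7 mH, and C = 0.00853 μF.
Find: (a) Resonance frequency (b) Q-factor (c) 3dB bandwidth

Step 1 — Resonance: ω₀ = 1/√(LC) = 1/√(0.0207·8.53e-09) = 7.526e+04 rad/s.
Step 2 — f₀ = ω₀/(2π) = 1.198e+04 Hz.
Step 3 — Series Q: Q = ω₀L/R = 7.526e+04·0.0207/10.6 = 147.
Step 4 — Bandwidth: Δω = ω₀/Q = 512.1 rad/s; BW = Δω/(2π) = 81.5 Hz.

(a) f₀ = 1.198e+04 Hz  (b) Q = 147  (c) BW = 81.5 Hz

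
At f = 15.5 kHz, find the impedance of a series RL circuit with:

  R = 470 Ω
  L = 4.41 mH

Step 1 — Angular frequency: ω = 2π·f = 2π·1.55e+04 = 9.739e+04 rad/s.
Step 2 — Component impedances:
  R: Z = R = 470 Ω
  L: Z = jωL = j·9.739e+04·0.00441 = 0 + j429.5 Ω
Step 3 — Series combination: Z_total = R + L = 470 + j429.5 Ω = 636.7∠42.4° Ω.

Z = 470 + j429.5 Ω = 636.7∠42.4° Ω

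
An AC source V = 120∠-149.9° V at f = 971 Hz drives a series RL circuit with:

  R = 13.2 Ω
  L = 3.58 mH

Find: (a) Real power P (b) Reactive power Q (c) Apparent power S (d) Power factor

Step 1 — Angular frequency: ω = 2π·f = 2π·971 = 6101 rad/s.
Step 2 — Component impedances:
  R: Z = R = 13.2 Ω
  L: Z = jωL = j·6101·0.00358 = 0 + j21.84 Ω
Step 3 — Series combination: Z_total = R + L = 13.2 + j21.84 Ω = 25.52∠58.9° Ω.
Step 4 — Source phasor: V = 120∠-149.9° V = -103.8 - j60.18 V.
Step 5 — Current: I = V / Z = -4.122 + j2.262 A = 4.702∠151.2° A.
Step 6 — Complex power: S = V·I* = 291.9 + j482.9 VA.
Step 7 — Real power: P = Re(S) = 291.9 W.
Step 8 — Reactive power: Q = Im(S) = 482.9 VAR.
Step 9 — Apparent power: |S| = 564.3 VA.
Step 10 — Power factor: PF = P/|S| = 0.5172 (lagging).

(a) P = 291.9 W  (b) Q = 482.9 VAR  (c) S = 564.3 VA  (d) PF = 0.5172 (lagging)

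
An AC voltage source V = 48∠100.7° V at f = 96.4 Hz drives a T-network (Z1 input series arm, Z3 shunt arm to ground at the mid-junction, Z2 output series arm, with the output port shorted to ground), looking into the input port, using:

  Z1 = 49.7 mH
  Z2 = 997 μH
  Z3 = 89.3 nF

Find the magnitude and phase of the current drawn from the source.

Step 1 — Angular frequency: ω = 2π·f = 2π·96.4 = 605.7 rad/s.
Step 2 — Component impedances:
  Z1: Z = jωL = j·605.7·0.0497 = 0 + j30.1 Ω
  Z2: Z = jωL = j·605.7·0.000997 = 0 + j0.6039 Ω
  Z3: Z = 1/(jωC) = -j/(ω·C) = 0 - j1.849e+04 Ω
Step 3 — With the output port shorted to ground, the output series arm Z2 runs from the junction to ground; the shunt arm Z3 also runs from the junction to ground. They appear in parallel: Z3 || Z2 = 0 + j0.6039 Ω.
Step 4 — Series with input arm Z1: Z_in = Z1 + (Z3 || Z2) = 0 + j30.71 Ω = 30.71∠90.0° Ω.
Step 5 — Source phasor: V = 48∠100.7° V = -8.912 + j47.17 V.
Step 6 — Ohm's law: I = V / Z_total = (-8.912 + j47.17) / (0 + j30.71) = 1.536 + j0.2902 A.
Step 7 — Convert to polar: |I| = 1.563 A, ∠I = 10.7°.

I = 1.563∠10.7° A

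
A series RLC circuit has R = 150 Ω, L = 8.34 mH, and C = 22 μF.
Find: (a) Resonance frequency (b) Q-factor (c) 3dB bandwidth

Step 1 — Resonance: ω₀ = 1/√(LC) = 1/√(0.00834·2.2e-05) = 2335 rad/s.
Step 2 — f₀ = ω₀/(2π) = 371.6 Hz.
Step 3 — Series Q: Q = ω₀L/R = 2335·0.00834/150 = 0.1298.
Step 4 — Bandwidth: Δω = ω₀/Q = 1.799e+04 rad/s; BW = Δω/(2π) = 2862 Hz.

(a) f₀ = 371.6 Hz  (b) Q = 0.1298  (c) BW = 2862 Hz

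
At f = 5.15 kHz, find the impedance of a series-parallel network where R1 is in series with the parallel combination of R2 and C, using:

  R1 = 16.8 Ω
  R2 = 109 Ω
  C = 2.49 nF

Step 1 — Angular frequency: ω = 2π·f = 2π·5150 = 3.236e+04 rad/s.
Step 2 — Component impedances:
  R1: Z = R = 16.8 Ω
  R2: Z = R = 109 Ω
  C: Z = 1/(jωC) = -j/(ω·C) = 0 - j1.241e+04 Ω
Step 3 — Parallel branch: R2 || C = 1/(1/R2 + 1/C) = 109 - j0.9572 Ω.
Step 4 — Series with R1: Z_total = R1 + (R2 || C) = 125.8 - j0.9572 Ω = 125.8∠-0.4° Ω.

Z = 125.8 - j0.9572 Ω = 125.8∠-0.4° Ω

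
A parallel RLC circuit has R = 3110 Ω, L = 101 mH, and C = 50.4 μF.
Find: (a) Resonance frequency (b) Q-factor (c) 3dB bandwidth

Step 1 — Resonance: ω₀ = 1/√(LC) = 1/√(0.101·5.04e-05) = 443.2 rad/s.
Step 2 — f₀ = ω₀/(2π) = 70.54 Hz.
Step 3 — Parallel Q: Q = R/(ω₀L) = 3110/(443.2·0.101) = 69.47.
Step 4 — Bandwidth: Δω = ω₀/Q = 6.38 rad/s; BW = Δω/(2π) = 1.015 Hz.

(a) f₀ = 70.54 Hz  (b) Q = 69.47  (c) BW = 1.015 Hz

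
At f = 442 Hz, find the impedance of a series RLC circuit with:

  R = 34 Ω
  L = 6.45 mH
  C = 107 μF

Step 1 — Angular frequency: ω = 2π·f = 2π·442 = 2777 rad/s.
Step 2 — Component impedances:
  R: Z = R = 34 Ω
  L: Z = jωL = j·2777·0.00645 = 0 + j17.91 Ω
  C: Z = 1/(jωC) = -j/(ω·C) = 0 - j3.365 Ω
Step 3 — Series combination: Z_total = R + L + C = 34 + j14.55 Ω = 36.98∠23.2° Ω.

Z = 34 + j14.55 Ω = 36.98∠23.2° Ω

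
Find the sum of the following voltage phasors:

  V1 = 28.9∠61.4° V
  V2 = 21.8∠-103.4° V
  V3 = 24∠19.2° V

Step 1 — Convert each phasor to rectangular form:
  V1 = 28.9·(cos(61.4°) + j·sin(61.4°)) = 13.83 + j25.37 V
  V2 = 21.8·(cos(-103.4°) + j·sin(-103.4°)) = -5.052 - j21.21 V
  V3 = 24·(cos(19.2°) + j·sin(19.2°)) = 22.67 + j7.893 V
Step 2 — Sum components: V_total = 31.45 + j12.06 V.
Step 3 — Convert to polar: |V_total| = 33.68 V, ∠V_total = 21.0°.

V_total = 33.68∠21.0° V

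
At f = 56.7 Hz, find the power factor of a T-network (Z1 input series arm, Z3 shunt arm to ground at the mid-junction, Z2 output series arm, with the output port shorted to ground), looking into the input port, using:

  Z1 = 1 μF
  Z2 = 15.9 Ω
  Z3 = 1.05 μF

Step 1 — Angular frequency: ω = 2π·f = 2π·56.7 = 356.3 rad/s.
Step 2 — Component impedances:
  Z1: Z = 1/(jωC) = -j/(ω·C) = 0 - j2807 Ω
  Z2: Z = R = 15.9 Ω
  Z3: Z = 1/(jωC) = -j/(ω·C) = 0 - j2673 Ω
Step 3 — With the output port shorted to ground, the output series arm Z2 runs from the junction to ground; the shunt arm Z3 also runs from the junction to ground. They appear in parallel: Z3 || Z2 = 15.9 - j0.09457 Ω.
Step 4 — Series with input arm Z1: Z_in = Z1 + (Z3 || Z2) = 15.9 - j2807 Ω = 2807∠-89.7° Ω.
Step 5 — Power factor: PF = cos(φ) = Re(Z)/|Z| = 15.9/2807 = 0.005664.
Step 6 — Type: Im(Z) = -2807 ⇒ leading (phase φ = -89.7°).

PF = 0.005664 (leading, φ = -89.7°)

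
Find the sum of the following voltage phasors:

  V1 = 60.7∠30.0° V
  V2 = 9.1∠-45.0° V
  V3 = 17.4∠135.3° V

Step 1 — Convert each phasor to rectangular form:
  V1 = 60.7·(cos(30.0°) + j·sin(30.0°)) = 52.57 + j30.35 V
  V2 = 9.1·(cos(-45.0°) + j·sin(-45.0°)) = 6.435 - j6.435 V
  V3 = 17.4·(cos(135.3°) + j·sin(135.3°)) = -12.37 + j12.24 V
Step 2 — Sum components: V_total = 46.63 + j36.15 V.
Step 3 — Convert to polar: |V_total| = 59.01 V, ∠V_total = 37.8°.

V_total = 59.01∠37.8° V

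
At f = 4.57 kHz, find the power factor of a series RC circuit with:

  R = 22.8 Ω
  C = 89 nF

Step 1 — Angular frequency: ω = 2π·f = 2π·4570 = 2.871e+04 rad/s.
Step 2 — Component impedances:
  R: Z = R = 22.8 Ω
  C: Z = 1/(jωC) = -j/(ω·C) = 0 - j391.3 Ω
Step 3 — Series combination: Z_total = R + C = 22.8 - j391.3 Ω = 392∠-86.7° Ω.
Step 4 — Power factor: PF = cos(φ) = Re(Z)/|Z| = 22.8/391.97 = 0.05817.
Step 5 — Type: Im(Z) = -391.3 ⇒ leading (phase φ = -86.7°).

PF = 0.05817 (leading, φ = -86.7°)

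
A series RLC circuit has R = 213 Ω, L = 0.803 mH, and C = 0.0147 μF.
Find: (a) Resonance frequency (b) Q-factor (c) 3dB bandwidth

Step 1 — Resonance condition Im(Z)=0 gives ω₀ = 1/√(LC).
Step 2 — ω₀ = 1/√(0.000803·1.47e-08) = 2.911e+05 rad/s.
Step 3 — f₀ = ω₀/(2π) = 4.632e+04 Hz.
Step 4 — Series Q: Q = ω₀L/R = 2.911e+05·0.000803/213 = 1.097.
Step 5 — 3dB bandwidth: Δω = ω₀/Q = 2.653e+05 rad/s; BW = Δω/(2π) = 4.222e+04 Hz.

(a) f₀ = 4.632e+04 Hz  (b) Q = 1.097  (c) BW = 4.222e+04 Hz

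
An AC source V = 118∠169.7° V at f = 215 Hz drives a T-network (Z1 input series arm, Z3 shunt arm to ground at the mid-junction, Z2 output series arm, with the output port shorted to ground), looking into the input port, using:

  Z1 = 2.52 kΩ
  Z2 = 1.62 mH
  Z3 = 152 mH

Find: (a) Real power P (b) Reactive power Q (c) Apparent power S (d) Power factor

Step 1 — Angular frequency: ω = 2π·f = 2π·215 = 1351 rad/s.
Step 2 — Component impedances:
  Z1: Z = R = 2520 Ω
  Z2: Z = jωL = j·1351·0.00162 = 0 + j2.188 Ω
  Z3: Z = jωL = j·1351·0.152 = 0 + j205.3 Ω
Step 3 — With the output port shorted to ground, the output series arm Z2 runs from the junction to ground; the shunt arm Z3 also runs from the junction to ground. They appear in parallel: Z3 || Z2 = 0 + j2.165 Ω.
Step 4 — Series with input arm Z1: Z_in = Z1 + (Z3 || Z2) = 2520 + j2.165 Ω = 2520∠0.0° Ω.
Step 5 — Source phasor: V = 118∠169.7° V = -116.1 + j21.1 V.
Step 6 — Current: I = V / Z = -0.04606 + j0.008412 A = 0.04683∠169.7° A.
Step 7 — Complex power: S = V·I* = 5.525 + j0.004748 VA.
Step 8 — Real power: P = Re(S) = 5.525 W.
Step 9 — Reactive power: Q = Im(S) = 0.004748 VAR.
Step 10 — Apparent power: |S| = 5.525 VA.
Step 11 — Power factor: PF = P/|S| = 1 (lagging).

(a) P = 5.525 W  (b) Q = 0.004748 VAR  (c) S = 5.525 VA  (d) PF = 1 (lagging)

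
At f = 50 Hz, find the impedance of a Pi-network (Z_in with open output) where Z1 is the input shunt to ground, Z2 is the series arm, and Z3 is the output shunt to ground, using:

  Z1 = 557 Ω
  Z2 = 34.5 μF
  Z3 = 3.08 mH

Step 1 — Angular frequency: ω = 2π·f = 2π·50 = 314.2 rad/s.
Step 2 — Component impedances:
  Z1: Z = R = 557 Ω
  Z2: Z = 1/(jωC) = -j/(ω·C) = 0 - j92.26 Ω
  Z3: Z = jωL = j·314.2·0.00308 = 0 + j0.9676 Ω
Step 3 — With open output, the series arm Z2 and the output shunt Z3 appear in series to ground: Z2 + Z3 = 0 - j91.3 Ω.
Step 4 — Parallel with input shunt Z1: Z_in = Z1 || (Z2 + Z3) = 14.57 - j88.91 Ω = 90.09∠-80.7° Ω.

Z = 14.57 - j88.91 Ω = 90.09∠-80.7° Ω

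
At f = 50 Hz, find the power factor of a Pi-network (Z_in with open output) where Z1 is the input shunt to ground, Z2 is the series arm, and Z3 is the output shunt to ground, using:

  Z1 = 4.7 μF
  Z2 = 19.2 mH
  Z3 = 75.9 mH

Step 1 — Angular frequency: ω = 2π·f = 2π·50 = 314.2 rad/s.
Step 2 — Component impedances:
  Z1: Z = 1/(jωC) = -j/(ω·C) = 0 - j677.3 Ω
  Z2: Z = jωL = j·314.2·0.0192 = 0 + j6.032 Ω
  Z3: Z = jωL = j·314.2·0.0759 = 0 + j23.84 Ω
Step 3 — With open output, the series arm Z2 and the output shunt Z3 appear in series to ground: Z2 + Z3 = 0 + j29.88 Ω.
Step 4 — Parallel with input shunt Z1: Z_in = Z1 || (Z2 + Z3) = 0 + j31.26 Ω = 31.26∠90.0° Ω.
Step 5 — Power factor: PF = cos(φ) = Re(Z)/|Z| = -0/31.26 = -0.
Step 6 — Type: Im(Z) = 31.26 ⇒ lagging (phase φ = 90.0°).

PF = -0 (lagging, φ = 90.0°)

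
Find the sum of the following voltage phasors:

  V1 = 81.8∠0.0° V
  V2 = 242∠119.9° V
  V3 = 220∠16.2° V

Step 1 — Convert each phasor to rectangular form:
  V1 = 81.8·(cos(0.0°) + j·sin(0.0°)) = 81.8 V
  V2 = 242·(cos(119.9°) + j·sin(119.9°)) = -120.6 + j209.8 V
  V3 = 220·(cos(16.2°) + j·sin(16.2°)) = 211.3 + j61.38 V
Step 2 — Sum components: V_total = 172.4 + j271.2 V.
Step 3 — Convert to polar: |V_total| = 321.3 V, ∠V_total = 57.5°.

V_total = 321.3∠57.5° V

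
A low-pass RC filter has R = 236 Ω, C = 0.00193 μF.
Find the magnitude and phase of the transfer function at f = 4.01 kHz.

Step 1 — Angular frequency: ω = 2π·4010 = 2.52e+04 rad/s.
Step 2 — Transfer function: H(jω) = 1/(1 + jωRC).
Step 3 — Denominator: 1 + jωRC = 1 + j·2.52e+04·236·1.93e-09 = 1 + j0.01148.
Step 4 — H = 0.9999 - j0.01147.
Step 5 — Magnitude: |H| = 0.9999 (-0.0 dB); phase: φ = -0.7°.

|H| = 0.9999 (-0.0 dB), φ = -0.7°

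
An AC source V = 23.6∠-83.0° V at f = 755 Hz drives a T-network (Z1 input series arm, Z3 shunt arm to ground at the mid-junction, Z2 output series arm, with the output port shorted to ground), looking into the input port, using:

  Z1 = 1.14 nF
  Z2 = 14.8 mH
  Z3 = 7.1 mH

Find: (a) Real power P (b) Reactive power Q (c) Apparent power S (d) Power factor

Step 1 — Angular frequency: ω = 2π·f = 2π·755 = 4744 rad/s.
Step 2 — Component impedances:
  Z1: Z = 1/(jωC) = -j/(ω·C) = 0 - j1.849e+05 Ω
  Z2: Z = jωL = j·4744·0.0148 = 0 + j70.21 Ω
  Z3: Z = jωL = j·4744·0.0071 = 0 + j33.68 Ω
Step 3 — With the output port shorted to ground, the output series arm Z2 runs from the junction to ground; the shunt arm Z3 also runs from the junction to ground. They appear in parallel: Z3 || Z2 = 0 + j22.76 Ω.
Step 4 — Series with input arm Z1: Z_in = Z1 + (Z3 || Z2) = 0 - j1.849e+05 Ω = 1.849e+05∠-90.0° Ω.
Step 5 — Source phasor: V = 23.6∠-83.0° V = 2.876 - j23.42 V.
Step 6 — Current: I = V / Z = 0.0001267 + j1.556e-05 A = 0.0001276∠7.0° A.
Step 7 — Complex power: S = V·I* = 0 - j0.003012 VA.
Step 8 — Real power: P = Re(S) = 0 W.
Step 9 — Reactive power: Q = Im(S) = -0.003012 VAR.
Step 10 — Apparent power: |S| = 0.003012 VA.
Step 11 — Power factor: PF = P/|S| = 0 (leading).

(a) P = 0 W  (b) Q = -0.003012 VAR  (c) S = 0.003012 VA  (d) PF = 0 (leading)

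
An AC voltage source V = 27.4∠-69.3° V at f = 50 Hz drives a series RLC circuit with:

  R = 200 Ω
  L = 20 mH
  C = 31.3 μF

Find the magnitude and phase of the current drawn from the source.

Step 1 — Angular frequency: ω = 2π·f = 2π·50 = 314.2 rad/s.
Step 2 — Component impedances:
  R: Z = R = 200 Ω
  L: Z = jωL = j·314.2·0.02 = 0 + j6.283 Ω
  C: Z = 1/(jωC) = -j/(ω·C) = 0 - j101.7 Ω
Step 3 — Series combination: Z_total = R + L + C = 200 - j95.41 Ω = 221.6∠-25.5° Ω.
Step 4 — Source phasor: V = 27.4∠-69.3° V = 9.685 - j25.63 V.
Step 5 — Ohm's law: I = V / Z_total = (9.685 - j25.63) / (200 - j95.41) = 0.08925 - j0.08558 A.
Step 6 — Convert to polar: |I| = 0.1236 A, ∠I = -43.8°.

I = 0.1236∠-43.8° A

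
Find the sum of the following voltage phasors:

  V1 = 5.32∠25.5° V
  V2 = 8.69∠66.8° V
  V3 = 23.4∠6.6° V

Step 1 — Convert each phasor to rectangular form:
  V1 = 5.32·(cos(25.5°) + j·sin(25.5°)) = 4.802 + j2.29 V
  V2 = 8.69·(cos(66.8°) + j·sin(66.8°)) = 3.423 + j7.987 V
  V3 = 23.4·(cos(6.6°) + j·sin(6.6°)) = 23.24 + j2.69 V
Step 2 — Sum components: V_total = 31.47 + j12.97 V.
Step 3 — Convert to polar: |V_total| = 34.04 V, ∠V_total = 22.4°.

V_total = 34.04∠22.4° V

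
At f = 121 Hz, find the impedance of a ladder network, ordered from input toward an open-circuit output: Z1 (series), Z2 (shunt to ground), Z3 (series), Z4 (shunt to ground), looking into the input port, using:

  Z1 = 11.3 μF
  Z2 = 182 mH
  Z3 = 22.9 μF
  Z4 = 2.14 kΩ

Step 1 — Angular frequency: ω = 2π·f = 2π·121 = 760.3 rad/s.
Step 2 — Component impedances:
  Z1: Z = 1/(jωC) = -j/(ω·C) = 0 - j116.4 Ω
  Z2: Z = jωL = j·760.3·0.182 = 0 + j138.4 Ω
  Z3: Z = 1/(jωC) = -j/(ω·C) = 0 - j57.44 Ω
  Z4: Z = R = 2140 Ω
Step 3 — Ladder network (open output): work backward from the far end, alternating series and parallel combinations. Z_in = 8.934 + j21.63 Ω = 23.4∠67.6° Ω.

Z = 8.934 + j21.63 Ω = 23.4∠67.6° Ω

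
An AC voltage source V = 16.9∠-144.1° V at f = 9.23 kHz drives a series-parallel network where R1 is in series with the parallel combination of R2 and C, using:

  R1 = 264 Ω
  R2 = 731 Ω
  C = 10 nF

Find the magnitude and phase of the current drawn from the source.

Step 1 — Angular frequency: ω = 2π·f = 2π·9230 = 5.799e+04 rad/s.
Step 2 — Component impedances:
  R1: Z = R = 264 Ω
  R2: Z = R = 731 Ω
  C: Z = 1/(jωC) = -j/(ω·C) = 0 - j1724 Ω
Step 3 — Parallel branch: R2 || C = 1/(1/R2 + 1/C) = 619.6 - j262.7 Ω.
Step 4 — Series with R1: Z_total = R1 + (R2 || C) = 883.6 - j262.7 Ω = 921.9∠-16.6° Ω.
Step 5 — Source phasor: V = 16.9∠-144.1° V = -13.69 - j9.91 V.
Step 6 — Ohm's law: I = V / Z_total = (-13.69 - j9.91) / (883.6 - j262.7) = -0.01117 - j0.01454 A.
Step 7 — Convert to polar: |I| = 0.01833 A, ∠I = -127.5°.

I = 0.01833∠-127.5° A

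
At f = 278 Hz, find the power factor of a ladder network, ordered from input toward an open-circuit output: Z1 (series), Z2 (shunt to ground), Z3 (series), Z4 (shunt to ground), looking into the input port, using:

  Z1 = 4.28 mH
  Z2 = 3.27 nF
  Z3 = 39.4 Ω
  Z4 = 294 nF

Step 1 — Angular frequency: ω = 2π·f = 2π·278 = 1747 rad/s.
Step 2 — Component impedances:
  Z1: Z = jωL = j·1747·0.00428 = 0 + j7.476 Ω
  Z2: Z = 1/(jωC) = -j/(ω·C) = 0 - j1.751e+05 Ω
  Z3: Z = R = 39.4 Ω
  Z4: Z = 1/(jωC) = -j/(ω·C) = 0 - j1947 Ω
Step 3 — Ladder network (open output): work backward from the far end, alternating series and parallel combinations. Z_in = 38.54 - j1918 Ω = 1919∠-88.8° Ω.
Step 4 — Power factor: PF = cos(φ) = Re(Z)/|Z| = 38.54/1919 = 0.02008.
Step 5 — Type: Im(Z) = -1918 ⇒ leading (phase φ = -88.8°).

PF = 0.02008 (leading, φ = -88.8°)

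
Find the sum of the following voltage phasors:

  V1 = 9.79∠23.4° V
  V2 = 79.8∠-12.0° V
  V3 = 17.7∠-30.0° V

Step 1 — Convert each phasor to rectangular form:
  V1 = 9.79·(cos(23.4°) + j·sin(23.4°)) = 8.985 + j3.888 V
  V2 = 79.8·(cos(-12.0°) + j·sin(-12.0°)) = 78.06 - j16.59 V
  V3 = 17.7·(cos(-30.0°) + j·sin(-30.0°)) = 15.33 - j8.85 V
Step 2 — Sum components: V_total = 102.4 - j21.55 V.
Step 3 — Convert to polar: |V_total| = 104.6 V, ∠V_total = -11.9°.

V_total = 104.6∠-11.9° V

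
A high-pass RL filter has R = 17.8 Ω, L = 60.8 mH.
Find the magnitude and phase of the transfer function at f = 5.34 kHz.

Step 1 — Angular frequency: ω = 2π·5340 = 3.355e+04 rad/s.
Step 2 — Transfer function: H(jω) = jωL/(R + jωL).
Step 3 — Numerator jωL = j·2040; denominator R + jωL = 17.8 + j2040.
Step 4 — H = 0.9999 + j0.008725.
Step 5 — Magnitude: |H| = 1 (-0.0 dB); phase: φ = 0.5°.

|H| = 1 (-0.0 dB), φ = 0.5°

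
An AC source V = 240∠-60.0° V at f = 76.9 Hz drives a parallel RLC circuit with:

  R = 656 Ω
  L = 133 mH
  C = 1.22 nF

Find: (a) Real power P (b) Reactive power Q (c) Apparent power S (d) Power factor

Step 1 — Angular frequency: ω = 2π·f = 2π·76.9 = 483.2 rad/s.
Step 2 — Component impedances:
  R: Z = R = 656 Ω
  L: Z = jωL = j·483.2·0.133 = 0 + j64.26 Ω
  C: Z = 1/(jωC) = -j/(ω·C) = 0 - j1.696e+06 Ω
Step 3 — Parallel combination: 1/Z_total = 1/R + 1/L + 1/C; Z_total = 6.236 + j63.65 Ω = 63.96∠84.4° Ω.
Step 4 — Source phasor: V = 240∠-60.0° V = 120 - j207.8 V.
Step 5 — Current: I = V / Z = -3.051 - j2.184 A = 3.752∠-144.4° A.
Step 6 — Complex power: S = V·I* = 87.8 + j896.3 VA.
Step 7 — Real power: P = Re(S) = 87.8 W.
Step 8 — Reactive power: Q = Im(S) = 896.3 VAR.
Step 9 — Apparent power: |S| = 900.6 VA.
Step 10 — Power factor: PF = P/|S| = 0.0975 (lagging).

(a) P = 87.8 W  (b) Q = 896.3 VAR  (c) S = 900.6 VA  (d) PF = 0.0975 (lagging)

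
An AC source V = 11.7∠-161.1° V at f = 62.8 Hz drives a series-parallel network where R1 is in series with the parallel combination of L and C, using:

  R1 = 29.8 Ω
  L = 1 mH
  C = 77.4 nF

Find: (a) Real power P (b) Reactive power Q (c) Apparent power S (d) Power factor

Step 1 — Angular frequency: ω = 2π·f = 2π·62.8 = 394.6 rad/s.
Step 2 — Component impedances:
  R1: Z = R = 29.8 Ω
  L: Z = jωL = j·394.6·0.001 = 0 + j0.3946 Ω
  C: Z = 1/(jωC) = -j/(ω·C) = 0 - j3.274e+04 Ω
Step 3 — Parallel branch: L || C = 1/(1/L + 1/C) = 0 + j0.3946 Ω.
Step 4 — Series with R1: Z_total = R1 + (L || C) = 29.8 + j0.3946 Ω = 29.8∠0.8° Ω.
Step 5 — Source phasor: V = 11.7∠-161.1° V = -11.07 - j3.79 V.
Step 6 — Current: I = V / Z = -0.3731 - j0.1222 A = 0.3926∠-161.9° A.
Step 7 — Complex power: S = V·I* = 4.593 + j0.06081 VA.
Step 8 — Real power: P = Re(S) = 4.593 W.
Step 9 — Reactive power: Q = Im(S) = 0.06081 VAR.
Step 10 — Apparent power: |S| = 4.593 VA.
Step 11 — Power factor: PF = P/|S| = 0.9999 (lagging).

(a) P = 4.593 W  (b) Q = 0.06081 VAR  (c) S = 4.593 VA  (d) PF = 0.9999 (lagging)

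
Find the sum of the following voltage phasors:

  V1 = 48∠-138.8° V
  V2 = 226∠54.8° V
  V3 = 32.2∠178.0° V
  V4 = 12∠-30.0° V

Step 1 — Convert each phasor to rectangular form:
  V1 = 48·(cos(-138.8°) + j·sin(-138.8°)) = -36.12 - j31.62 V
  V2 = 226·(cos(54.8°) + j·sin(54.8°)) = 130.3 + j184.7 V
  V3 = 32.2·(cos(178.0°) + j·sin(178.0°)) = -32.18 + j1.124 V
  V4 = 12·(cos(-30.0°) + j·sin(-30.0°)) = 10.39 - j6 V
Step 2 — Sum components: V_total = 72.37 + j148.2 V.
Step 3 — Convert to polar: |V_total| = 164.9 V, ∠V_total = 64.0°.

V_total = 164.9∠64.0° V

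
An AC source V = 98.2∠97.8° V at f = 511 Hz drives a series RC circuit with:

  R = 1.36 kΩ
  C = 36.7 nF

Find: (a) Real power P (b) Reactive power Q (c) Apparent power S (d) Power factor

Step 1 — Angular frequency: ω = 2π·f = 2π·511 = 3211 rad/s.
Step 2 — Component impedances:
  R: Z = R = 1360 Ω
  C: Z = 1/(jωC) = -j/(ω·C) = 0 - j8487 Ω
Step 3 — Series combination: Z_total = R + C = 1360 - j8487 Ω = 8595∠-80.9° Ω.
Step 4 — Source phasor: V = 98.2∠97.8° V = -13.33 + j97.29 V.
Step 5 — Current: I = V / Z = -0.01142 + j0.0002601 A = 0.01143∠178.7° A.
Step 6 — Complex power: S = V·I* = 0.1775 - j1.108 VA.
Step 7 — Real power: P = Re(S) = 0.1775 W.
Step 8 — Reactive power: Q = Im(S) = -1.108 VAR.
Step 9 — Apparent power: |S| = 1.122 VA.
Step 10 — Power factor: PF = P/|S| = 0.1582 (leading).

(a) P = 0.1775 W  (b) Q = -1.108 VAR  (c) S = 1.122 VA  (d) PF = 0.1582 (leading)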